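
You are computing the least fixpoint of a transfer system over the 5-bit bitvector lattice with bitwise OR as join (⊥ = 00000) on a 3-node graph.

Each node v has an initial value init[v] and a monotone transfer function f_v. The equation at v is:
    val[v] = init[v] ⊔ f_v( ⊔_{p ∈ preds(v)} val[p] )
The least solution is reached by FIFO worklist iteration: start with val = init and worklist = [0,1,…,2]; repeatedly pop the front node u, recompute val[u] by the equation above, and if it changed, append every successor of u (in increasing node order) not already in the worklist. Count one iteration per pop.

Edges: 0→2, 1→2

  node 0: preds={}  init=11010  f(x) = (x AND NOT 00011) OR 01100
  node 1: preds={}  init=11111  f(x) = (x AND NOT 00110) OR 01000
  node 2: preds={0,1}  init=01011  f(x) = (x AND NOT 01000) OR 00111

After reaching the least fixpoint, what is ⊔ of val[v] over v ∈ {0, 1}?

11111

Trace (3 dequeues):
  [1] u=0 | in 00000 | out 11110 | prev 11010 | push {}
  [2] u=1 | in 00000 | out 11111 | ==
  [3] u=2 | in 11111 | out 11111 | prev 01011 | push {}

Converged values:
  [0] 11110
  [1] 11111
  [2] 11111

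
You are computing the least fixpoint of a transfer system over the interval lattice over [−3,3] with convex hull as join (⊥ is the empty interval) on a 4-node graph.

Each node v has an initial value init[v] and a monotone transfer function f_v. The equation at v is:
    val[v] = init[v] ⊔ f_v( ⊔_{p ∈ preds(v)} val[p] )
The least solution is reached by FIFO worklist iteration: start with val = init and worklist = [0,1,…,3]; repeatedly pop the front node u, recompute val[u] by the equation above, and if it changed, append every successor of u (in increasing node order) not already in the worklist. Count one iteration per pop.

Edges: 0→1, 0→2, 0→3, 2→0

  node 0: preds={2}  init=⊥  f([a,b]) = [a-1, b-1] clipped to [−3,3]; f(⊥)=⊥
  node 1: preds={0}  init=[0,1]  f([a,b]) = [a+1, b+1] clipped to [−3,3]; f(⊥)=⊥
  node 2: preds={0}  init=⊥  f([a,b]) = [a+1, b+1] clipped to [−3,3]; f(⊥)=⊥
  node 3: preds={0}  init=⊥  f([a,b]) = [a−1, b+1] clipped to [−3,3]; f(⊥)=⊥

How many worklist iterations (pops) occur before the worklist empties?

Iteration log — 4 steps:
  step 1. node 0  ⊔preds=⊥  new=⊥  stable
  step 2. node 1  ⊔preds=⊥  new=[0,1]  stable
  step 3. node 2  ⊔preds=⊥  new=⊥  stable
  step 4. node 3  ⊔preds=⊥  new=⊥  stable

Least fixpoint reached:
  node 0: ⊥
  node 1: [0,1]
  node 2: ⊥
  node 3: ⊥

4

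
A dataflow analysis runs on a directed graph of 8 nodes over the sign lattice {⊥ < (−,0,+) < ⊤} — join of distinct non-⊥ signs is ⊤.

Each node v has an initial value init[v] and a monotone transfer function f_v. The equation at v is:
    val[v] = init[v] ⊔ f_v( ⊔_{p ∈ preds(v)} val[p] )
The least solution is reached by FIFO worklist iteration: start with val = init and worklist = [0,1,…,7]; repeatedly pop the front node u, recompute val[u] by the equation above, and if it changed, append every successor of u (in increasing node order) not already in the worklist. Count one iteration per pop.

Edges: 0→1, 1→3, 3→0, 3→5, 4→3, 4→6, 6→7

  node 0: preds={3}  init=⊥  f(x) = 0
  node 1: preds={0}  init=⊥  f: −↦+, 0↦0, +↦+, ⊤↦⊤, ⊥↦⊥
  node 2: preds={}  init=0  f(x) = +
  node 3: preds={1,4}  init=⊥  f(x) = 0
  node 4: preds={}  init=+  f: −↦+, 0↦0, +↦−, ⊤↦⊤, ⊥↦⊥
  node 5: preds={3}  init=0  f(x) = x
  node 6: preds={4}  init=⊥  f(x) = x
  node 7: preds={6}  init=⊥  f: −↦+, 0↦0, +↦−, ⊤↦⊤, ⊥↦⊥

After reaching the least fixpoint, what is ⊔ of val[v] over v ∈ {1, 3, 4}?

Worklist (9 pops):
  #1 pop 0: in=⊥ → 0 (was ⊥); enqueue []
  #2 pop 1: in=0 → 0 (was ⊥); enqueue []
  #3 pop 2: in=⊥ → ⊤ (was 0); enqueue []
  #4 pop 3: in=⊤ → 0 (was ⊥); enqueue [0]
  #5 pop 4: in=⊥ → + (no change)
  #6 pop 5: in=0 → 0 (no change)
  #7 pop 6: in=+ → + (was ⊥); enqueue []
  #8 pop 7: in=+ → − (was ⊥); enqueue []
  #9 pop 0: in=0 → 0 (no change)

Fixpoint:
  val[0] = 0
  val[1] = 0
  val[2] = ⊤
  val[3] = 0
  val[4] = +
  val[5] = 0
  val[6] = +
  val[7] = −

⊤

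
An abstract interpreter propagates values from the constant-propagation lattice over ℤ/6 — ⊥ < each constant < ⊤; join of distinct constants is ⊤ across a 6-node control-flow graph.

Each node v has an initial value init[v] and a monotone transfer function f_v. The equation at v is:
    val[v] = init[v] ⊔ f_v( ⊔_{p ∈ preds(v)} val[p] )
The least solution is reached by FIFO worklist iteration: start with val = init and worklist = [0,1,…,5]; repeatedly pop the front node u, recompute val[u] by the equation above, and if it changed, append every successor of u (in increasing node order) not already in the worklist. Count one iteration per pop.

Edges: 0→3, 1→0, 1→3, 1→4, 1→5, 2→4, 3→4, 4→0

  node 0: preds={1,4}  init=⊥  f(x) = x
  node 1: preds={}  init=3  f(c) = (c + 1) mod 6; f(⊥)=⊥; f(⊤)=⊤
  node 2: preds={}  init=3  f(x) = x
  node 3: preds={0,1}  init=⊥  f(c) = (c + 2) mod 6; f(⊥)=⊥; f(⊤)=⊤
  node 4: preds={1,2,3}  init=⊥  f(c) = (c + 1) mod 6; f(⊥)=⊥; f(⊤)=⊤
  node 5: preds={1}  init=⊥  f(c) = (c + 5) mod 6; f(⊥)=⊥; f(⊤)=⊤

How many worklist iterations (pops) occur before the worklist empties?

9

Worklist (9 pops):
  #1 pop 0: in=3 → 3 (was ⊥); enqueue []
  #2 pop 1: in=⊥ → 3 (no change)
  #3 pop 2: in=⊥ → 3 (no change)
  #4 pop 3: in=3 → 5 (was ⊥); enqueue []
  #5 pop 4: in=⊤ → ⊤ (was ⊥); enqueue [0]
  #6 pop 5: in=3 → 2 (was ⊥); enqueue []
  #7 pop 0: in=⊤ → ⊤ (was 3); enqueue [3]
  #8 pop 3: in=⊤ → ⊤ (was 5); enqueue [4]
  #9 pop 4: in=⊤ → ⊤ (no change)

Fixpoint:
  val[0] = ⊤
  val[1] = 3
  val[2] = 3
  val[3] = ⊤
  val[4] = ⊤
  val[5] = 2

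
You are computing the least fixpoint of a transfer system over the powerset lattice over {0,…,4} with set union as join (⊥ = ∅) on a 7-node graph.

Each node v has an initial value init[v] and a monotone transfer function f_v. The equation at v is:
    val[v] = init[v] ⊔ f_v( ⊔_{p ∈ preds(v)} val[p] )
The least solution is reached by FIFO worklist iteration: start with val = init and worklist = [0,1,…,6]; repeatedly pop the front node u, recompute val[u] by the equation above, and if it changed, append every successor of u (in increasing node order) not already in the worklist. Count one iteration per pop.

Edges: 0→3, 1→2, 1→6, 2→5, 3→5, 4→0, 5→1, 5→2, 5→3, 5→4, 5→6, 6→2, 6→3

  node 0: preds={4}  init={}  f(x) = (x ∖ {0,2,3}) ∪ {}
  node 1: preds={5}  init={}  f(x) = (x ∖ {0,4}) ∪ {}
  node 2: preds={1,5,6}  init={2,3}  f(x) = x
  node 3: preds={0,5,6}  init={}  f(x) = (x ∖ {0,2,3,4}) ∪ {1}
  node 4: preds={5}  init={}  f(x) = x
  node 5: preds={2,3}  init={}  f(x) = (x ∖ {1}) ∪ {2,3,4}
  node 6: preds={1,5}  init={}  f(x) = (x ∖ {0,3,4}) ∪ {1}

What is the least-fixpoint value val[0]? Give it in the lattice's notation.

{4}

Trace (15 dequeues):
  [1] u=0 | in {} | out {} | ==
  [2] u=1 | in {} | out {} | ==
  [3] u=2 | in {} | out {2,3} | ==
  [4] u=3 | in {} | out {1} | prev {} | push {}
  [5] u=4 | in {} | out {} | ==
  [6] u=5 | in {1,2,3} | out {2,3,4} | prev {} | push {1,2,3,4}
  [7] u=6 | in {2,3,4} | out {1,2} | prev {} | push {}
  [8] u=1 | in {2,3,4} | out {2,3} | prev {} | push {6}
  [9] u=2 | in {1,2,3,4} | out {1,2,3,4} | prev {2,3} | push {5}
  [10] u=3 | in {1,2,3,4} | out {1} | ==
  [11] u=4 | in {2,3,4} | out {2,3,4} | prev {} | push {0}
  [12] u=6 | in {2,3,4} | out {1,2} | ==
  [13] u=5 | in {1,2,3,4} | out {2,3,4} | ==
  [14] u=0 | in {2,3,4} | out {4} | prev {} | push {3}
  [15] u=3 | in {1,2,3,4} | out {1} | ==

Converged values:
  [0] {4}
  [1] {2,3}
  [2] {1,2,3,4}
  [3] {1}
  [4] {2,3,4}
  [5] {2,3,4}
  [6] {1,2}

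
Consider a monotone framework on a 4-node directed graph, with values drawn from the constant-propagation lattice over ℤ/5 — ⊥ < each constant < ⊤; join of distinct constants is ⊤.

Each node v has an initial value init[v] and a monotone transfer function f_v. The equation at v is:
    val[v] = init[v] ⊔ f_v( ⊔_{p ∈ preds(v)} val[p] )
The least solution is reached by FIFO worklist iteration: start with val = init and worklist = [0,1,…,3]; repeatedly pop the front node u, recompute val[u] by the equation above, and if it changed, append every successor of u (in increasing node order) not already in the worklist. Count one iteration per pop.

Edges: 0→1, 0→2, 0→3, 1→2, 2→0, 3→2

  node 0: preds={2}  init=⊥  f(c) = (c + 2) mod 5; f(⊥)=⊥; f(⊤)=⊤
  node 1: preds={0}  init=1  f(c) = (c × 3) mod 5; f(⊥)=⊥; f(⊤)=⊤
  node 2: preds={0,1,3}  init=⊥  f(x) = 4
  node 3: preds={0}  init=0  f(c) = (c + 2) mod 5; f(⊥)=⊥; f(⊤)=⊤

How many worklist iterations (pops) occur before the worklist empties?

9

Iteration log — 9 steps:
  step 1. node 0  ⊔preds=⊥  new=⊥  stable
  step 2. node 1  ⊔preds=⊥  new=1  stable
  step 3. node 2  ⊔preds=⊤  new=4  old=⊥  +wl: 0
  step 4. node 3  ⊔preds=⊥  new=0  stable
  step 5. node 0  ⊔preds=4  new=1  old=⊥  +wl: 1,2,3
  step 6. node 1  ⊔preds=1  new=⊤  old=1  +wl: 
  step 7. node 2  ⊔preds=⊤  new=4  stable
  step 8. node 3  ⊔preds=1  new=⊤  old=0  +wl: 2
  step 9. node 2  ⊔preds=⊤  new=4  stable

Least fixpoint reached:
  node 0: 1
  node 1: ⊤
  node 2: 4
  node 3: ⊤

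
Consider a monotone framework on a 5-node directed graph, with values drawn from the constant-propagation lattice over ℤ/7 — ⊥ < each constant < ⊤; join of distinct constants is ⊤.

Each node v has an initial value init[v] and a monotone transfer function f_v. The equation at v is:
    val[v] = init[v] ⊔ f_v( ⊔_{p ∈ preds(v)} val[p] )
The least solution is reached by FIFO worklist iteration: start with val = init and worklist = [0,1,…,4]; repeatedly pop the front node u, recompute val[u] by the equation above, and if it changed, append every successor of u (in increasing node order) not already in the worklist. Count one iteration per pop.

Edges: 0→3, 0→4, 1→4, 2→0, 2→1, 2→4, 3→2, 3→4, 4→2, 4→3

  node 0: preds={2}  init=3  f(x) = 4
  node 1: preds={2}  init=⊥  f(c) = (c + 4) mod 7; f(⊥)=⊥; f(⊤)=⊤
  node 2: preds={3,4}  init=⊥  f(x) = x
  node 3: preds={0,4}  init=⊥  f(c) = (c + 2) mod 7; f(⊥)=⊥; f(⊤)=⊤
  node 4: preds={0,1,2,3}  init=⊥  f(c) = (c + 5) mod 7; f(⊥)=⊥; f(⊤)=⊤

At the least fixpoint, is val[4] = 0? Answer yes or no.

no

Iteration log — 10 steps:
  step 1. node 0  ⊔preds=⊥  new=⊤  old=3  +wl: 
  step 2. node 1  ⊔preds=⊥  new=⊥  stable
  step 3. node 2  ⊔preds=⊥  new=⊥  stable
  step 4. node 3  ⊔preds=⊤  new=⊤  old=⊥  +wl: 2
  step 5. node 4  ⊔preds=⊤  new=⊤  old=⊥  +wl: 3
  step 6. node 2  ⊔preds=⊤  new=⊤  old=⊥  +wl: 0,1,4
  step 7. node 3  ⊔preds=⊤  new=⊤  stable
  step 8. node 0  ⊔preds=⊤  new=⊤  stable
  step 9. node 1  ⊔preds=⊤  new=⊤  old=⊥  +wl: 
  step 10. node 4  ⊔preds=⊤  new=⊤  stable

Least fixpoint reached:
  node 0: ⊤
  node 1: ⊤
  node 2: ⊤
  node 3: ⊤
  node 4: ⊤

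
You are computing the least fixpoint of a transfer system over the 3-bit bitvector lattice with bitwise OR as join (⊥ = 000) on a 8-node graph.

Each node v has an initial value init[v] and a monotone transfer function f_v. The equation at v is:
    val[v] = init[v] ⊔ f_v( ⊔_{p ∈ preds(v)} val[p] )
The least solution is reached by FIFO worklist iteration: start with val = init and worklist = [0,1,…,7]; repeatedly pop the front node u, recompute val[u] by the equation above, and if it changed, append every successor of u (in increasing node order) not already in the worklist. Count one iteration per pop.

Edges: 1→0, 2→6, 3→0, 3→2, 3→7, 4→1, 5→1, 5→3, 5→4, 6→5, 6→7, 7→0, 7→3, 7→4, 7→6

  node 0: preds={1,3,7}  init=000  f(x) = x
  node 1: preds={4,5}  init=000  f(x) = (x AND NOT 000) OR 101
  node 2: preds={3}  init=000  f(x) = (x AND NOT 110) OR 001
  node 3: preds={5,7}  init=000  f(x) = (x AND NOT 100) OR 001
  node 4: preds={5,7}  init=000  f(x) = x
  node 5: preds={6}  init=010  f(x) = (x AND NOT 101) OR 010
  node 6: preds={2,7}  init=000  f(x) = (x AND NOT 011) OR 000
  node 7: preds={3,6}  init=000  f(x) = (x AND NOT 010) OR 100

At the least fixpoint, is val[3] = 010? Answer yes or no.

no

Iteration log — 17 steps:
  step 1. node 0  ⊔preds=000  new=000  stable
  step 2. node 1  ⊔preds=010  new=111  old=000  +wl: 0
  step 3. node 2  ⊔preds=000  new=001  old=000  +wl: 
  step 4. node 3  ⊔preds=010  new=011  old=000  +wl: 2
  step 5. node 4  ⊔preds=010  new=010  old=000  +wl: 1
  step 6. node 5  ⊔preds=000  new=010  stable
  step 7. node 6  ⊔preds=001  new=000  stable
  step 8. node 7  ⊔preds=011  new=101  old=000  +wl: 3,4,6
  step 9. node 0  ⊔preds=111  new=111  old=000  +wl: 
  step 10. node 2  ⊔preds=011  new=001  stable
  step 11. node 1  ⊔preds=010  new=111  stable
  step 12. node 3  ⊔preds=111  new=011  stable
  step 13. node 4  ⊔preds=111  new=111  old=010  +wl: 1
  step 14. node 6  ⊔preds=101  new=100  old=000  +wl: 5,7
  step 15. node 1  ⊔preds=111  new=111  stable
  step 16. node 5  ⊔preds=100  new=010  stable
  step 17. node 7  ⊔preds=111  new=101  stable

Least fixpoint reached:
  node 0: 111
  node 1: 111
  node 2: 001
  node 3: 011
  node 4: 111
  node 5: 010
  node 6: 100
  node 7: 101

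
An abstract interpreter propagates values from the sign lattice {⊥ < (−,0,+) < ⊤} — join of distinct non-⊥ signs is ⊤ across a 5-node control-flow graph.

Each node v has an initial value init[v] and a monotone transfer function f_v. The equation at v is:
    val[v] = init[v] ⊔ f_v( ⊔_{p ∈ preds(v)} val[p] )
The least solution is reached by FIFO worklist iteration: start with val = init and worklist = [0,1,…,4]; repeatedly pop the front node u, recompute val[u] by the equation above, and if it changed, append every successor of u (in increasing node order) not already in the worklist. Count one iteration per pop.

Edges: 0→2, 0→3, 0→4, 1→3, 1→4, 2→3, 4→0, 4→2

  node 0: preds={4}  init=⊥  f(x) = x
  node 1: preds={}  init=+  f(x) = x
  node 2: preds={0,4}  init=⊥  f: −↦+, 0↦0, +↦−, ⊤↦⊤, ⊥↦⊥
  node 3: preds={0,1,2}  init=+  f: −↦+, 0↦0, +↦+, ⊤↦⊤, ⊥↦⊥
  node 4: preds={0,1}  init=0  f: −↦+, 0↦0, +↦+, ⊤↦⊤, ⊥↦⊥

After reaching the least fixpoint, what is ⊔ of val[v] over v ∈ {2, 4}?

⊤

Iteration log — 9 steps:
  step 1. node 0  ⊔preds=0  new=0  old=⊥  +wl: 
  step 2. node 1  ⊔preds=⊥  new=+  stable
  step 3. node 2  ⊔preds=0  new=0  old=⊥  +wl: 
  step 4. node 3  ⊔preds=⊤  new=⊤  old=+  +wl: 
  step 5. node 4  ⊔preds=⊤  new=⊤  old=0  +wl: 0,2
  step 6. node 0  ⊔preds=⊤  new=⊤  old=0  +wl: 3,4
  step 7. node 2  ⊔preds=⊤  new=⊤  old=0  +wl: 
  step 8. node 3  ⊔preds=⊤  new=⊤  stable
  step 9. node 4  ⊔preds=⊤  new=⊤  stable

Least fixpoint reached:
  node 0: ⊤
  node 1: +
  node 2: ⊤
  node 3: ⊤
  node 4: ⊤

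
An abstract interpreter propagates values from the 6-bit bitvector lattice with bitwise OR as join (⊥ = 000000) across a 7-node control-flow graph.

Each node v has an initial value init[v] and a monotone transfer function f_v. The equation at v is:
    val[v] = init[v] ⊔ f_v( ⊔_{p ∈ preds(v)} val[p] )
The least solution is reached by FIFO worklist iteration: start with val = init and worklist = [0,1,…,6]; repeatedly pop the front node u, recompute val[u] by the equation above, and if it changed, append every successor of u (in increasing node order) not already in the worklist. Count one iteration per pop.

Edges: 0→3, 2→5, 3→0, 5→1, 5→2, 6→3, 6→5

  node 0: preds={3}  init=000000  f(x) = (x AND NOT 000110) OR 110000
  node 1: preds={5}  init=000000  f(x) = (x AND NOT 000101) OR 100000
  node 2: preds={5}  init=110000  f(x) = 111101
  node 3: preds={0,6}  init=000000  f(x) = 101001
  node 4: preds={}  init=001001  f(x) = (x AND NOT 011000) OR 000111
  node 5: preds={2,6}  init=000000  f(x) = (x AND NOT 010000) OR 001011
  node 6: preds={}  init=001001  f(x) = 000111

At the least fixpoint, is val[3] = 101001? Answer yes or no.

yes

Iteration log — 12 steps:
  step 1. node 0  ⊔preds=000000  new=110000  old=000000  +wl: 
  step 2. node 1  ⊔preds=000000  new=100000  old=000000  +wl: 
  step 3. node 2  ⊔preds=000000  new=111101  old=110000  +wl: 
  step 4. node 3  ⊔preds=111001  new=101001  old=000000  +wl: 0
  step 5. node 4  ⊔preds=000000  new=001111  old=001001  +wl: 
  step 6. node 5  ⊔preds=111101  new=101111  old=000000  +wl: 1,2
  step 7. node 6  ⊔preds=000000  new=001111  old=001001  +wl: 3,5
  step 8. node 0  ⊔preds=101001  new=111001  old=110000  +wl: 
  step 9. node 1  ⊔preds=101111  new=101010  old=100000  +wl: 
  step 10. node 2  ⊔preds=101111  new=111101  stable
  step 11. node 3  ⊔preds=111111  new=101001  stable
  step 12. node 5  ⊔preds=111111  new=101111  stable

Least fixpoint reached:
  node 0: 111001
  node 1: 101010
  node 2: 111101
  node 3: 101001
  node 4: 001111
  node 5: 101111
  node 6: 001111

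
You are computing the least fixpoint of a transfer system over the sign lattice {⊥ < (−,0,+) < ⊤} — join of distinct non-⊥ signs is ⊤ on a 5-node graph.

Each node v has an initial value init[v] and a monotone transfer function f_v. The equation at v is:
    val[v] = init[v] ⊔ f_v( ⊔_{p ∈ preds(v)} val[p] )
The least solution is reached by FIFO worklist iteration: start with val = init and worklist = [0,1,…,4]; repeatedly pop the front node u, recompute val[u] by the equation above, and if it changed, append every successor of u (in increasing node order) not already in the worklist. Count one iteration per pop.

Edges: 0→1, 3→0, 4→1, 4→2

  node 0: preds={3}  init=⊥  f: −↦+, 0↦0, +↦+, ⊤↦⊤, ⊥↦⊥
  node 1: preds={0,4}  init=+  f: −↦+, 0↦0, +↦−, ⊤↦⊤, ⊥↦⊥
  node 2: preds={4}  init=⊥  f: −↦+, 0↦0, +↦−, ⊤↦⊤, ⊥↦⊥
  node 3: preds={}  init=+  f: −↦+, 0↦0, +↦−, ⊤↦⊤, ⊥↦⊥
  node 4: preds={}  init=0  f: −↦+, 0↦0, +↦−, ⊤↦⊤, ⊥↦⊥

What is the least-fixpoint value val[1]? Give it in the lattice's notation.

Trace (5 dequeues):
  [1] u=0 | in + | out + | prev ⊥ | push {}
  [2] u=1 | in ⊤ | out ⊤ | prev + | push {}
  [3] u=2 | in 0 | out 0 | prev ⊥ | push {}
  [4] u=3 | in ⊥ | out + | ==
  [5] u=4 | in ⊥ | out 0 | ==

Converged values:
  [0] +
  [1] ⊤
  [2] 0
  [3] +
  [4] 0

⊤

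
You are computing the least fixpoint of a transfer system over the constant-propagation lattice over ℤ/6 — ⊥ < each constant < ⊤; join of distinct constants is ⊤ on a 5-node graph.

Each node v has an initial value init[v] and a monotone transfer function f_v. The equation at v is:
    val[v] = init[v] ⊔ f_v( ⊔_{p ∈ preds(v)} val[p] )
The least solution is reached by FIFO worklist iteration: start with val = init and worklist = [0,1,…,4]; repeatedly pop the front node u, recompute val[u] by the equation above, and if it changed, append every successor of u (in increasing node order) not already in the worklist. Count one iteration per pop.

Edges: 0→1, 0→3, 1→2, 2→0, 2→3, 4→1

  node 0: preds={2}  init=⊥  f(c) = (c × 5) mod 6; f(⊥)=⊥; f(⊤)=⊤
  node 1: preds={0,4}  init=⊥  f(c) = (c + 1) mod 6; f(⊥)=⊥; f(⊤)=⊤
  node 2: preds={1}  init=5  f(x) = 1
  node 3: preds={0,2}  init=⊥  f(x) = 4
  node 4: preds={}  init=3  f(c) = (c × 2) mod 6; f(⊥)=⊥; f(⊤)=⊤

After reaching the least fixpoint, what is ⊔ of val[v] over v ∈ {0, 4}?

Worklist (8 pops):
  #1 pop 0: in=5 → 1 (was ⊥); enqueue []
  #2 pop 1: in=⊤ → ⊤ (was ⊥); enqueue []
  #3 pop 2: in=⊤ → ⊤ (was 5); enqueue [0]
  #4 pop 3: in=⊤ → 4 (was ⊥); enqueue []
  #5 pop 4: in=⊥ → 3 (no change)
  #6 pop 0: in=⊤ → ⊤ (was 1); enqueue [1,3]
  #7 pop 1: in=⊤ → ⊤ (no change)
  #8 pop 3: in=⊤ → 4 (no change)

Fixpoint:
  val[0] = ⊤
  val[1] = ⊤
  val[2] = ⊤
  val[3] = 4
  val[4] = 3

⊤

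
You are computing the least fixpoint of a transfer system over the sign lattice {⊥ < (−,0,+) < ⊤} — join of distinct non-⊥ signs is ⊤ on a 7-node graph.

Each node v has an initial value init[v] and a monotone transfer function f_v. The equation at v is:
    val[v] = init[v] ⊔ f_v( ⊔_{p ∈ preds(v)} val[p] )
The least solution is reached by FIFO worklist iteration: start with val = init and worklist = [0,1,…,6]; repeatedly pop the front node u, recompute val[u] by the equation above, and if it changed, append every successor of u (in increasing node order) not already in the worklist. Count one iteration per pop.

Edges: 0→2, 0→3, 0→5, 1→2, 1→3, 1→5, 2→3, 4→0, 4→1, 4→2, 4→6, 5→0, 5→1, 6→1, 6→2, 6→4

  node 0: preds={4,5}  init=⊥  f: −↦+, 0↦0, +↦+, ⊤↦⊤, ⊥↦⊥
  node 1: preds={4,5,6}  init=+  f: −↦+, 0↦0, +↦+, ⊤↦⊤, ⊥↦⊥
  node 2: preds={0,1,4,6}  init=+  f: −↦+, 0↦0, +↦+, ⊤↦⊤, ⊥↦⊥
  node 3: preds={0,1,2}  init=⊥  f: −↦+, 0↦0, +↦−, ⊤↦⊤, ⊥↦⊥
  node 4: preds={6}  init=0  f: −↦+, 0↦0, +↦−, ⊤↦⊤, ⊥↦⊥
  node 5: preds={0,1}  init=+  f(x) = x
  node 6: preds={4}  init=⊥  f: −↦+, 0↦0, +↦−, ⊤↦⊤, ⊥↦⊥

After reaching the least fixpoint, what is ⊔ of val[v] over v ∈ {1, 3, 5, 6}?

Worklist (11 pops):
  #1 pop 0: in=⊤ → ⊤ (was ⊥); enqueue []
  #2 pop 1: in=⊤ → ⊤ (was +); enqueue []
  #3 pop 2: in=⊤ → ⊤ (was +); enqueue []
  #4 pop 3: in=⊤ → ⊤ (was ⊥); enqueue []
  #5 pop 4: in=⊥ → 0 (no change)
  #6 pop 5: in=⊤ → ⊤ (was +); enqueue [0,1]
  #7 pop 6: in=0 → 0 (was ⊥); enqueue [2,4]
  #8 pop 0: in=⊤ → ⊤ (no change)
  #9 pop 1: in=⊤ → ⊤ (no change)
  #10 pop 2: in=⊤ → ⊤ (no change)
  #11 pop 4: in=0 → 0 (no change)

Fixpoint:
  val[0] = ⊤
  val[1] = ⊤
  val[2] = ⊤
  val[3] = ⊤
  val[4] = 0
  val[5] = ⊤
  val[6] = 0

⊤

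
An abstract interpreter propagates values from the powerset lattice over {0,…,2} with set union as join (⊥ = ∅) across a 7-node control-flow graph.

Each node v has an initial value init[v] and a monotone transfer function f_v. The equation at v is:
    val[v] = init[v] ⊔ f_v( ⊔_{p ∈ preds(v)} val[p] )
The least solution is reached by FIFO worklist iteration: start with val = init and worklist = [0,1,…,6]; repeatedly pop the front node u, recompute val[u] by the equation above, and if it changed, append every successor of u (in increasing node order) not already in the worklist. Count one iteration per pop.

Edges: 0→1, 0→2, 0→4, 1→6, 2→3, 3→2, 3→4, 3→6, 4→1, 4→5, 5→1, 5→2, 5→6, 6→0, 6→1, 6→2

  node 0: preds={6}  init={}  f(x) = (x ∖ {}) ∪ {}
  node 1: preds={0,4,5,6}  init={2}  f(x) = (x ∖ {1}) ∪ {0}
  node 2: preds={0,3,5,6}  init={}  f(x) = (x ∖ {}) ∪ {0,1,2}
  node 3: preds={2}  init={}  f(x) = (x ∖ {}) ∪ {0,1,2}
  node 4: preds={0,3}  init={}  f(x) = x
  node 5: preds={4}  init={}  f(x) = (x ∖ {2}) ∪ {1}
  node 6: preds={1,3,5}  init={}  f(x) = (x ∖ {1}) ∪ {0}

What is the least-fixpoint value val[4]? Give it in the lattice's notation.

Iteration log — 13 steps:
  step 1. node 0  ⊔preds={}  new={}  stable
  step 2. node 1  ⊔preds={}  new={0,2}  old={2}  +wl: 
  step 3. node 2  ⊔preds={}  new={0,1,2}  old={}  +wl: 
  step 4. node 3  ⊔preds={0,1,2}  new={0,1,2}  old={}  +wl: 2
  step 5. node 4  ⊔preds={0,1,2}  new={0,1,2}  old={}  +wl: 1
  step 6. node 5  ⊔preds={0,1,2}  new={0,1}  old={}  +wl: 
  step 7. node 6  ⊔preds={0,1,2}  new={0,2}  old={}  +wl: 0
  step 8. node 2  ⊔preds={0,1,2}  new={0,1,2}  stable
  step 9. node 1  ⊔preds={0,1,2}  new={0,2}  stable
  step 10. node 0  ⊔preds={0,2}  new={0,2}  old={}  +wl: 1,2,4
  step 11. node 1  ⊔preds={0,1,2}  new={0,2}  stable
  step 12. node 2  ⊔preds={0,1,2}  new={0,1,2}  stable
  step 13. node 4  ⊔preds={0,1,2}  new={0,1,2}  stable

Least fixpoint reached:
  node 0: {0,2}
  node 1: {0,2}
  node 2: {0,1,2}
  node 3: {0,1,2}
  node 4: {0,1,2}
  node 5: {0,1}
  node 6: {0,2}

{0,1,2}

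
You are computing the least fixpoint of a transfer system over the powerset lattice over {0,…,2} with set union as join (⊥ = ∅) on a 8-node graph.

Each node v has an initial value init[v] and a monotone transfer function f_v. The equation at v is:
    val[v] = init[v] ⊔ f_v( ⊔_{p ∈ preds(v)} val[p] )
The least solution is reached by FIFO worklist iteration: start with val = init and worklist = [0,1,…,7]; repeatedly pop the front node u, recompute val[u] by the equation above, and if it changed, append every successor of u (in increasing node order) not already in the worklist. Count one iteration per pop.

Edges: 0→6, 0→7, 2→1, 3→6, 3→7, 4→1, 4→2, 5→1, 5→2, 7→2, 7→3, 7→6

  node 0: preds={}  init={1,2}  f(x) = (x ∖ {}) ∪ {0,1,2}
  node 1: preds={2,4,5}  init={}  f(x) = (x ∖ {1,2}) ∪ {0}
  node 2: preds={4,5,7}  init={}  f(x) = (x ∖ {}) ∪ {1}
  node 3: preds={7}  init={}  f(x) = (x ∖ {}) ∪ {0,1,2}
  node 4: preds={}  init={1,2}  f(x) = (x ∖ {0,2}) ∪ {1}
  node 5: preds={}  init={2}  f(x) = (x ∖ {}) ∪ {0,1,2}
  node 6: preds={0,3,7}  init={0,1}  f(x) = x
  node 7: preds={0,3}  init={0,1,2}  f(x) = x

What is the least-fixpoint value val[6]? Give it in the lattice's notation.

Iteration log — 10 steps:
  step 1. node 0  ⊔preds={}  new={0,1,2}  old={1,2}  +wl: 
  step 2. node 1  ⊔preds={1,2}  new={0}  old={}  +wl: 
  step 3. node 2  ⊔preds={0,1,2}  new={0,1,2}  old={}  +wl: 1
  step 4. node 3  ⊔preds={0,1,2}  new={0,1,2}  old={}  +wl: 
  step 5. node 4  ⊔preds={}  new={1,2}  stable
  step 6. node 5  ⊔preds={}  new={0,1,2}  old={2}  +wl: 2
  step 7. node 6  ⊔preds={0,1,2}  new={0,1,2}  old={0,1}  +wl: 
  step 8. node 7  ⊔preds={0,1,2}  new={0,1,2}  stable
  step 9. node 1  ⊔preds={0,1,2}  new={0}  stable
  step 10. node 2  ⊔preds={0,1,2}  new={0,1,2}  stable

Least fixpoint reached:
  node 0: {0,1,2}
  node 1: {0}
  node 2: {0,1,2}
  node 3: {0,1,2}
  node 4: {1,2}
  node 5: {0,1,2}
  node 6: {0,1,2}
  node 7: {0,1,2}

{0,1,2}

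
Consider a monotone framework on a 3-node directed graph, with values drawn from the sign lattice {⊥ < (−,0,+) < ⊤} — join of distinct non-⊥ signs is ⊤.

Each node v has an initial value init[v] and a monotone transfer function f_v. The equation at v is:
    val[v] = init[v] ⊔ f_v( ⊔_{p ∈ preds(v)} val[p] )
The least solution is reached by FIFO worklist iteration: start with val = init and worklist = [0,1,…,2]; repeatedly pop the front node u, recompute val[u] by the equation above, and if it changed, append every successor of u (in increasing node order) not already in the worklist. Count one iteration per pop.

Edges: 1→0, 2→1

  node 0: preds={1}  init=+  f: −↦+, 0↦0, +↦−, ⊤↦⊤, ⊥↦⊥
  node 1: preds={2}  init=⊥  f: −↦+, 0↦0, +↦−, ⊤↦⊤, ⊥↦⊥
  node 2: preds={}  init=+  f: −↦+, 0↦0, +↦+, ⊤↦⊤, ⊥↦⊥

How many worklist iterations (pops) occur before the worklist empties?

4

Trace (4 dequeues):
  [1] u=0 | in ⊥ | out + | ==
  [2] u=1 | in + | out − | prev ⊥ | push {0}
  [3] u=2 | in ⊥ | out + | ==
  [4] u=0 | in − | out + | ==

Converged values:
  [0] +
  [1] −
  [2] +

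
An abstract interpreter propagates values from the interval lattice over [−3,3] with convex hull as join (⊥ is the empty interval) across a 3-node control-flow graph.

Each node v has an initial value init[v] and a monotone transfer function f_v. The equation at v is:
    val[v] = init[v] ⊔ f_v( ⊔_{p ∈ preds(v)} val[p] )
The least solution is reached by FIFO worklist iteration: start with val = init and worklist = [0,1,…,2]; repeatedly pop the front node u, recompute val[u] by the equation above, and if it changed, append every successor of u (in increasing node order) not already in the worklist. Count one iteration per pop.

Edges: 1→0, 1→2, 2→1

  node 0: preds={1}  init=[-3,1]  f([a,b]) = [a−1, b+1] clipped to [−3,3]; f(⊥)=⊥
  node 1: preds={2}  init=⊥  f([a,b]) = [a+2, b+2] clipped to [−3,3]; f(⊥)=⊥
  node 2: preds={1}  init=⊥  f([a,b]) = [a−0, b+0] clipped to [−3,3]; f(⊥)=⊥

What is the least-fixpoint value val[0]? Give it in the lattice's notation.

Trace (3 dequeues):
  [1] u=0 | in ⊥ | out [-3,1] | ==
  [2] u=1 | in ⊥ | out ⊥ | ==
  [3] u=2 | in ⊥ | out ⊥ | ==

Converged values:
  [0] [-3,1]
  [1] ⊥
  [2] ⊥

[-3,1]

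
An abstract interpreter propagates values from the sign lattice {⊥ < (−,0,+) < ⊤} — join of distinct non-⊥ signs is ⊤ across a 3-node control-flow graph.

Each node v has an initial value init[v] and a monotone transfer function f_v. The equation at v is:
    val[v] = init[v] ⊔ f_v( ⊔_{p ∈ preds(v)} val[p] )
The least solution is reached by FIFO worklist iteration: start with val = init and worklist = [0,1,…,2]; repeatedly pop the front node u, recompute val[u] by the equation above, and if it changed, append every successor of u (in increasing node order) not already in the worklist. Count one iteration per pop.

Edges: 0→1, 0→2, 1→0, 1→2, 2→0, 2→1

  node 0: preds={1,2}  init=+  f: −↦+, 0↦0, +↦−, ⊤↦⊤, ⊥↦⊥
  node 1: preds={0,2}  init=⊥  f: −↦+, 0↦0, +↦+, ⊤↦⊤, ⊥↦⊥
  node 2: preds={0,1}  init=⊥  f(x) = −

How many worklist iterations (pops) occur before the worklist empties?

7

Iteration log — 7 steps:
  step 1. node 0  ⊔preds=⊥  new=+  stable
  step 2. node 1  ⊔preds=+  new=+  old=⊥  +wl: 0
  step 3. node 2  ⊔preds=+  new=−  old=⊥  +wl: 1
  step 4. node 0  ⊔preds=⊤  new=⊤  old=+  +wl: 2
  step 5. node 1  ⊔preds=⊤  new=⊤  old=+  +wl: 0
  step 6. node 2  ⊔preds=⊤  new=−  stable
  step 7. node 0  ⊔preds=⊤  new=⊤  stable

Least fixpoint reached:
  node 0: ⊤
  node 1: ⊤
  node 2: −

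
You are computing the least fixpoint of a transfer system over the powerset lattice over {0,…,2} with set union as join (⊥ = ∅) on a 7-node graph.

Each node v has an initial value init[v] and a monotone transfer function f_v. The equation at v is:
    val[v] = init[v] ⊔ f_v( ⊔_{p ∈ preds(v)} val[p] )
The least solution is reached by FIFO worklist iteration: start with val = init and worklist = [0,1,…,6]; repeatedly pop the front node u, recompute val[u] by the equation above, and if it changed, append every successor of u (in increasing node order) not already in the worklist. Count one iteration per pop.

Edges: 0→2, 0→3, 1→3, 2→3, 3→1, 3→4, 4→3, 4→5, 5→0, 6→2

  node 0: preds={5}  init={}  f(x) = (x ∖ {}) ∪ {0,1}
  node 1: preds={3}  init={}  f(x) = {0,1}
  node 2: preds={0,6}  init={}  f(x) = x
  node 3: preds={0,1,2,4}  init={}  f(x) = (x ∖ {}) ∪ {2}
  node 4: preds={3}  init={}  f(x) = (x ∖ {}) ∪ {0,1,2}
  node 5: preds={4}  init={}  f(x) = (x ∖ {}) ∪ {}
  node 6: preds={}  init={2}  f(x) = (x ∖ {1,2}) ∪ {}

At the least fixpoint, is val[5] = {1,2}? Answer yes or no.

no

Trace (12 dequeues):
  [1] u=0 | in {} | out {0,1} | prev {} | push {}
  [2] u=1 | in {} | out {0,1} | prev {} | push {}
  [3] u=2 | in {0,1,2} | out {0,1,2} | prev {} | push {}
  [4] u=3 | in {0,1,2} | out {0,1,2} | prev {} | push {1}
  [5] u=4 | in {0,1,2} | out {0,1,2} | prev {} | push {3}
  [6] u=5 | in {0,1,2} | out {0,1,2} | prev {} | push {0}
  [7] u=6 | in {} | out {2} | ==
  [8] u=1 | in {0,1,2} | out {0,1} | ==
  [9] u=3 | in {0,1,2} | out {0,1,2} | ==
  [10] u=0 | in {0,1,2} | out {0,1,2} | prev {0,1} | push {2,3}
  [11] u=2 | in {0,1,2} | out {0,1,2} | ==
  [12] u=3 | in {0,1,2} | out {0,1,2} | ==

Converged values:
  [0] {0,1,2}
  [1] {0,1}
  [2] {0,1,2}
  [3] {0,1,2}
  [4] {0,1,2}
  [5] {0,1,2}
  [6] {2}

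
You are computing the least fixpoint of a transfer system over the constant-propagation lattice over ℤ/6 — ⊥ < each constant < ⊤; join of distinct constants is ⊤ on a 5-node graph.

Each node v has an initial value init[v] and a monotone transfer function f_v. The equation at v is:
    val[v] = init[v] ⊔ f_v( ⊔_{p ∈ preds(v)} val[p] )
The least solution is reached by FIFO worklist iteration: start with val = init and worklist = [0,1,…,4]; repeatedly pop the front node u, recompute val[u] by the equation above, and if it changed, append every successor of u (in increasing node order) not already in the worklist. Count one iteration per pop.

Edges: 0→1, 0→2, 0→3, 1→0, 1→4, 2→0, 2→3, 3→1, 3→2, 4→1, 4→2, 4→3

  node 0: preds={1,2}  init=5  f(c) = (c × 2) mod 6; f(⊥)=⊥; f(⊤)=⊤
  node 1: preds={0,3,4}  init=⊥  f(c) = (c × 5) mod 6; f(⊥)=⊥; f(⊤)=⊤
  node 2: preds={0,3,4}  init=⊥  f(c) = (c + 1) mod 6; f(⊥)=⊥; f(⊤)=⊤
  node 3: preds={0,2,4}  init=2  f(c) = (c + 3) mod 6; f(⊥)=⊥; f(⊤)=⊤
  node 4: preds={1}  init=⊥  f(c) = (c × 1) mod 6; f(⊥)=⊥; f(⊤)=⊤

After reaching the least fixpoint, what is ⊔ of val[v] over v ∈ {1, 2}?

⊤

Worklist (9 pops):
  #1 pop 0: in=⊥ → 5 (no change)
  #2 pop 1: in=⊤ → ⊤ (was ⊥); enqueue [0]
  #3 pop 2: in=⊤ → ⊤ (was ⊥); enqueue []
  #4 pop 3: in=⊤ → ⊤ (was 2); enqueue [1,2]
  #5 pop 4: in=⊤ → ⊤ (was ⊥); enqueue [3]
  #6 pop 0: in=⊤ → ⊤ (was 5); enqueue []
  #7 pop 1: in=⊤ → ⊤ (no change)
  #8 pop 2: in=⊤ → ⊤ (no change)
  #9 pop 3: in=⊤ → ⊤ (no change)

Fixpoint:
  val[0] = ⊤
  val[1] = ⊤
  val[2] = ⊤
  val[3] = ⊤
  val[4] = ⊤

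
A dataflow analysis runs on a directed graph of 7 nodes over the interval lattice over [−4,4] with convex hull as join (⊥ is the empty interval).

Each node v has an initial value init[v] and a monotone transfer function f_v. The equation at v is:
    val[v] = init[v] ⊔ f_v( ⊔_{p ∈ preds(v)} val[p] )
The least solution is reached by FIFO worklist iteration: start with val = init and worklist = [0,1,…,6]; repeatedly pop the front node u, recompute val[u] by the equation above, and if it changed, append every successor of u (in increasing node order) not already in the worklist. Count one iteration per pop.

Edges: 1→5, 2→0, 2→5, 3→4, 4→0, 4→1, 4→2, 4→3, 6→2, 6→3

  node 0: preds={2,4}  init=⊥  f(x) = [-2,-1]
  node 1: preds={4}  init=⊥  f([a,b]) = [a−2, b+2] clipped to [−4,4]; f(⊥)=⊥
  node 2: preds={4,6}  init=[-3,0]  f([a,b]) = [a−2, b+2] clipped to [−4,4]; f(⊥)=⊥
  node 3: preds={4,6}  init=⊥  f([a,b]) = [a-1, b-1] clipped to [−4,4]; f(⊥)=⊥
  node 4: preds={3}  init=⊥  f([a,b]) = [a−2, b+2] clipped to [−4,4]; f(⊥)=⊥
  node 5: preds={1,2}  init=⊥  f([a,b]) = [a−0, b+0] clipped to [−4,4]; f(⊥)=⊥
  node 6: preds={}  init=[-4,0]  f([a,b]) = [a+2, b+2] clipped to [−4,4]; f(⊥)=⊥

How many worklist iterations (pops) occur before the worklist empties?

Iteration log — 31 steps:
  step 1. node 0  ⊔preds=[-3,0]  new=[-2,-1]  old=⊥  +wl: 
  step 2. node 1  ⊔preds=⊥  new=⊥  stable
  step 3. node 2  ⊔preds=[-4,0]  new=[-4,2]  old=[-3,0]  +wl: 0
  step 4. node 3  ⊔preds=[-4,0]  new=[-4,-1]  old=⊥  +wl: 
  step 5. node 4  ⊔preds=[-4,-1]  new=[-4,1]  old=⊥  +wl: 1,2,3
  step 6. node 5  ⊔preds=[-4,2]  new=[-4,2]  old=⊥  +wl: 
  step 7. node 6  ⊔preds=⊥  new=[-4,0]  stable
  step 8. node 0  ⊔preds=[-4,2]  new=[-2,-1]  stable
  step 9. node 1  ⊔preds=[-4,1]  new=[-4,3]  old=⊥  +wl: 5
  step 10. node 2  ⊔preds=[-4,1]  new=[-4,3]  old=[-4,2]  +wl: 0
  step 11. node 3  ⊔preds=[-4,1]  new=[-4,0]  old=[-4,-1]  +wl: 4
  step 12. node 5  ⊔preds=[-4,3]  new=[-4,3]  old=[-4,2]  +wl: 
  step 13. node 0  ⊔preds=[-4,3]  new=[-2,-1]  stable
  step 14. node 4  ⊔preds=[-4,0]  new=[-4,2]  old=[-4,1]  +wl: 0,1,2,3
  step 15. node 0  ⊔preds=[-4,3]  new=[-2,-1]  stable
  step 16. node 1  ⊔preds=[-4,2]  new=[-4,4]  old=[-4,3]  +wl: 5
  step 17. node 2  ⊔preds=[-4,2]  new=[-4,4]  old=[-4,3]  +wl: 0
  step 18. node 3  ⊔preds=[-4,2]  new=[-4,1]  old=[-4,0]  +wl: 4
  step 19. node 5  ⊔preds=[-4,4]  new=[-4,4]  old=[-4,3]  +wl: 
  step 20. node 0  ⊔preds=[-4,4]  new=[-2,-1]  stable
  step 21. node 4  ⊔preds=[-4,1]  new=[-4,3]  old=[-4,2]  +wl: 0,1,2,3
  step 22. node 0  ⊔preds=[-4,4]  new=[-2,-1]  stable
  step 23. node 1  ⊔preds=[-4,3]  new=[-4,4]  stable
  step 24. node 2  ⊔preds=[-4,3]  new=[-4,4]  stable
  step 25. node 3  ⊔preds=[-4,3]  new=[-4,2]  old=[-4,1]  +wl: 4
  step 26. node 4  ⊔preds=[-4,2]  new=[-4,4]  old=[-4,3]  +wl: 0,1,2,3
  step 27. node 0  ⊔preds=[-4,4]  new=[-2,-1]  stable
  step 28. node 1  ⊔preds=[-4,4]  new=[-4,4]  stable
  step 29. node 2  ⊔preds=[-4,4]  new=[-4,4]  stable
  step 30. node 3  ⊔preds=[-4,4]  new=[-4,3]  old=[-4,2]  +wl: 4
  step 31. node 4  ⊔preds=[-4,3]  new=[-4,4]  stable

Least fixpoint reached:
  node 0: [-2,-1]
  node 1: [-4,4]
  node 2: [-4,4]
  node 3: [-4,3]
  node 4: [-4,4]
  node 5: [-4,4]
  node 6: [-4,0]

31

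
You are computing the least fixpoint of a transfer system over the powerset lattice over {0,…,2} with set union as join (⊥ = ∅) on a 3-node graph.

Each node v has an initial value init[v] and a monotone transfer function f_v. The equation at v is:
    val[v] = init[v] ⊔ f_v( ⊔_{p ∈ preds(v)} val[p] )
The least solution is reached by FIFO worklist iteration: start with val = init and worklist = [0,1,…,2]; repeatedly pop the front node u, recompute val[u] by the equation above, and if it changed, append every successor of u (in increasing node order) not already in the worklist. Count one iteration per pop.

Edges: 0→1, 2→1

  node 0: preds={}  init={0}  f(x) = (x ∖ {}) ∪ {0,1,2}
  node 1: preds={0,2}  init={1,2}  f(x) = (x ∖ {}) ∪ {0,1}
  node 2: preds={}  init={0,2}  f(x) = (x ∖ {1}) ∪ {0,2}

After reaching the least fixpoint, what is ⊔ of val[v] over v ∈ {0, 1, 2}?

Iteration log — 3 steps:
  step 1. node 0  ⊔preds={}  new={0,1,2}  old={0}  +wl: 
  step 2. node 1  ⊔preds={0,1,2}  new={0,1,2}  old={1,2}  +wl: 
  step 3. node 2  ⊔preds={}  new={0,2}  stable

Least fixpoint reached:
  node 0: {0,1,2}
  node 1: {0,1,2}
  node 2: {0,2}

{0,1,2}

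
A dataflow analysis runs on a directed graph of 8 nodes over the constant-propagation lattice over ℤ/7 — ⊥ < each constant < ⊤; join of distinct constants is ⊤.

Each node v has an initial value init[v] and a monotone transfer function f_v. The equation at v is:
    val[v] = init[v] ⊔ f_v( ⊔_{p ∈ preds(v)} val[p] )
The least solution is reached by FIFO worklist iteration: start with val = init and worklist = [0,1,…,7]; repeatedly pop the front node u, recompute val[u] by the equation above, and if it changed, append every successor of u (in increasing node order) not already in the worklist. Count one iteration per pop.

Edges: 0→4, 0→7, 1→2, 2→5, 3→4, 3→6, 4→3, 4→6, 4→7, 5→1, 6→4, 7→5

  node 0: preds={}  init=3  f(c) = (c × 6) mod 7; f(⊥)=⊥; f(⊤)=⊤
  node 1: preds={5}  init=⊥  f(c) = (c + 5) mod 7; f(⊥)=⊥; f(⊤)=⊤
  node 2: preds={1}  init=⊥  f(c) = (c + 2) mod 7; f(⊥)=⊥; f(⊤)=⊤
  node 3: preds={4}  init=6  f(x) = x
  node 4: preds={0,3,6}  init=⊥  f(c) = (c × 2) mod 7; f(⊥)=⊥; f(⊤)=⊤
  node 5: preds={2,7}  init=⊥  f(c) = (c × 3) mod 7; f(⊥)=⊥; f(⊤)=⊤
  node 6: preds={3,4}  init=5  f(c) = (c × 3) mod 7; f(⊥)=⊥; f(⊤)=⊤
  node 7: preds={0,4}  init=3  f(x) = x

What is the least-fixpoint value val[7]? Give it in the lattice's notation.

Worklist (18 pops):
  #1 pop 0: in=⊥ → 3 (no change)
  #2 pop 1: in=⊥ → ⊥ (no change)
  #3 pop 2: in=⊥ → ⊥ (no change)
  #4 pop 3: in=⊥ → 6 (no change)
  #5 pop 4: in=⊤ → ⊤ (was ⊥); enqueue [3]
  #6 pop 5: in=3 → 2 (was ⊥); enqueue [1]
  #7 pop 6: in=⊤ → ⊤ (was 5); enqueue [4]
  #8 pop 7: in=⊤ → ⊤ (was 3); enqueue [5]
  #9 pop 3: in=⊤ → ⊤ (was 6); enqueue [6]
  #10 pop 1: in=2 → 0 (was ⊥); enqueue [2]
  #11 pop 4: in=⊤ → ⊤ (no change)
  #12 pop 5: in=⊤ → ⊤ (was 2); enqueue [1]
  #13 pop 6: in=⊤ → ⊤ (no change)
  #14 pop 2: in=0 → 2 (was ⊥); enqueue [5]
  #15 pop 1: in=⊤ → ⊤ (was 0); enqueue [2]
  #16 pop 5: in=⊤ → ⊤ (no change)
  #17 pop 2: in=⊤ → ⊤ (was 2); enqueue [5]
  #18 pop 5: in=⊤ → ⊤ (no change)

Fixpoint:
  val[0] = 3
  val[1] = ⊤
  val[2] = ⊤
  val[3] = ⊤
  val[4] = ⊤
  val[5] = ⊤
  val[6] = ⊤
  val[7] = ⊤

⊤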